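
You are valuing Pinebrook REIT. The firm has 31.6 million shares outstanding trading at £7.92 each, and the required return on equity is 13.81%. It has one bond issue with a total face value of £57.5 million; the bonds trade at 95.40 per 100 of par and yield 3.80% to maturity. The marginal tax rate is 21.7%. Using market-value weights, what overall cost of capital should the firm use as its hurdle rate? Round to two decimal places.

11.86%

Market value of equity E = 7.92 × 31.6m = 250.272m. Market value of debt D = 57.5m × 95.4/100 = 54.855m.
Total capital V = 250.272 + 54.855 = 305.127.
Equity: weight = 250.272/305.127 = 0.8202; cost = 13.81%.
Bonds outstanding: weight = 54.855/305.127 = 0.1798; after-tax cost = 3.8% × (1 − 21.7%) = 2.9754%.
WACC = 0.8202 × 13.8100% + 0.1798 × 2.9754% = 11.8622%.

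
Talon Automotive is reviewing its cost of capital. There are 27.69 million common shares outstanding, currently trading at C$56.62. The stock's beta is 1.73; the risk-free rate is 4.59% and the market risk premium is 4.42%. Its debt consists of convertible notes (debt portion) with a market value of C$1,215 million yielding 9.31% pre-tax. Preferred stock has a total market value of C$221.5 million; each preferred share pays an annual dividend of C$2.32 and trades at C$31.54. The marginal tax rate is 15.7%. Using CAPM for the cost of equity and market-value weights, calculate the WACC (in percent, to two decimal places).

Cost of equity via CAPM: Re = 4.59% + 1.73 × 4.42% = 12.2366%.
Cost of preferred: Rp = 2.32 / 31.54 = 7.3557%.
Market value of equity E = 56.62 × 27.69m = 1567.8078m.
Total capital V = 1567.8078 + 221.5 + 1215 = 3004.3078.
Equity: weight = 1567.8078/3004.3078 = 0.5219; cost = 12.2366%.
Preferred: weight = 221.5/3004.3078 = 0.0737; cost = 7.3557%.
Convertible notes (debt portion): weight = 1215/3004.3078 = 0.4044; after-tax cost = 9.31% × (1 − 15.7%) = 7.8483%.
WACC = 0.5219 × 12.2366% + 0.0737 × 7.3557% + 0.4044 × 7.8483% = 10.1020%.

10.10%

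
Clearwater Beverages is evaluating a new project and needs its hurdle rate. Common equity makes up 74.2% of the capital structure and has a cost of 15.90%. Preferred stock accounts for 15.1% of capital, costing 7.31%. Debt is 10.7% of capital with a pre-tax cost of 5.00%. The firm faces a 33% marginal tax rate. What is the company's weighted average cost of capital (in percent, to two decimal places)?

13.26%

After-tax cost of debt = 5% × (1 − 33%) = 3.3500%.
WACC = 0.742 × 15.9000% + 0.151 × 7.3100% + 0.107 × 3.3500% = 13.2601%.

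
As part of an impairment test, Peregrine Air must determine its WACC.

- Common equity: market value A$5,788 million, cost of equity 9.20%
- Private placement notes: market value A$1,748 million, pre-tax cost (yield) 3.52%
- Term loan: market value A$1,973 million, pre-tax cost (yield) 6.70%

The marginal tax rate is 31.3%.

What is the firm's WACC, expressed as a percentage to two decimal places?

Total capital V = 5788 + 1748 + 1973 = 9509.
Equity: weight = 5788/9509 = 0.6087; cost = 9.2%.
Private placement notes: weight = 1748/9509 = 0.1838; after-tax cost = 3.52% × (1 − 31.3%) = 2.4182%.
Term loan: weight = 1973/9509 = 0.2075; after-tax cost = 6.7% × (1 − 31.3%) = 4.6029%.
WACC = 0.6087 × 9.2000% + 0.1838 × 2.4182% + 0.2075 × 4.6029% = 6.9995%.

7.00%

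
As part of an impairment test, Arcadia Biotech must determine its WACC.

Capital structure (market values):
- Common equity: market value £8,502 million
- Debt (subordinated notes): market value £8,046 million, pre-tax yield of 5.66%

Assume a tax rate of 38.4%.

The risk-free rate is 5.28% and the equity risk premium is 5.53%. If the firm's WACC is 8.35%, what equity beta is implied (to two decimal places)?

1.39

Total capital V = 8502 + 8046 = 16548.
Equity weight = 8502/16548 = 0.5138.
Subordinated notes weight = 8046/16548 = 0.4862.
Debt contribution = 0.4862 × 5.66% × (1 − 38.4%) = 1.6952%.
Required equity contribution = 8.35% − 1.6952% = 6.6548%  ⇒  Re = 12.9526%.
CAPM: 12.9526% = 5.28% + β × 5.53%  ⇒  β = 1.3874.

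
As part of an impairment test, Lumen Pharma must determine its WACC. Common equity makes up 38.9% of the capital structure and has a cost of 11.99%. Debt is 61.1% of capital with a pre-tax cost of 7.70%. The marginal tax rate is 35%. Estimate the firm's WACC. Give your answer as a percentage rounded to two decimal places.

After-tax cost of debt = 7.7% × (1 − 35%) = 5.0050%.
WACC = 0.389 × 11.9900% + 0.611 × 5.0050% = 7.7222%.

7.72%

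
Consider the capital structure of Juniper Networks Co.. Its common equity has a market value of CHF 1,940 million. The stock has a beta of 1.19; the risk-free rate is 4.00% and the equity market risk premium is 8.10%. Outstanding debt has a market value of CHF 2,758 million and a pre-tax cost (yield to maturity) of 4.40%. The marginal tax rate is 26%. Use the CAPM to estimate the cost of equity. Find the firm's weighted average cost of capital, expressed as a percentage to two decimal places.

7.54%

Cost of equity via CAPM: Re = 4.0% + 1.19 × 8.1% = 13.6390%.
Total capital V = 1940 + 2758 = 4698.
Equity: weight = 1940/4698 = 0.4129; cost = 13.639%.
Debt: weight = 2758/4698 = 0.5871; after-tax cost = 4.4% × (1 − 26%) = 3.2560%.
WACC = 0.4129 × 13.6390% + 0.5871 × 3.2560% = 7.5436%.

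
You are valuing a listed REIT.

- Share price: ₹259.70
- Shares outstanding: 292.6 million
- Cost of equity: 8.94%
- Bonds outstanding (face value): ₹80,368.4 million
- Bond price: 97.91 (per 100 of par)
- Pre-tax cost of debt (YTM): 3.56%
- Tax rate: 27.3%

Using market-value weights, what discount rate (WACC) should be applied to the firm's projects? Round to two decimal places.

Market value of equity E = 259.7 × 292.6m = 75988.22m. Market value of debt D = 80368.4m × 97.91/100 = 78688.70044m.
Total capital V = 75988.22 + 78688.70044 = 154676.92044.
Equity: weight = 75988.22/154676.92044 = 0.4913; cost = 8.94%.
Bonds outstanding: weight = 78688.70044/154676.92044 = 0.5087; after-tax cost = 3.56% × (1 − 27.3%) = 2.5881%.
WACC = 0.4913 × 8.9400% + 0.5087 × 2.5881% = 5.7086%.

5.71%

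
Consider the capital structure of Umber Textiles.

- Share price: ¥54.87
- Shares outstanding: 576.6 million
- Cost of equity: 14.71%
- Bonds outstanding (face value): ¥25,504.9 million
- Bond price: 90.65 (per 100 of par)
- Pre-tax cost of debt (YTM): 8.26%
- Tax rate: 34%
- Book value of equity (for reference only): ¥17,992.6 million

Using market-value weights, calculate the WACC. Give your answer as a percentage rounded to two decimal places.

10.80%

Market value of equity E = 54.87 × 576.6m = 31638.042m. Market value of debt D = 25504.9m × 90.65/100 = 23120.19185m.
Total capital V = 31638.042 + 23120.19185 = 54758.23385.
Equity: weight = 31638.042/54758.23385 = 0.5778; cost = 14.71%.
Bonds outstanding: weight = 23120.19185/54758.23385 = 0.4222; after-tax cost = 8.26% × (1 − 34%) = 5.4516%.
WACC = 0.5778 × 14.7100% + 0.4222 × 5.4516% = 10.8009%.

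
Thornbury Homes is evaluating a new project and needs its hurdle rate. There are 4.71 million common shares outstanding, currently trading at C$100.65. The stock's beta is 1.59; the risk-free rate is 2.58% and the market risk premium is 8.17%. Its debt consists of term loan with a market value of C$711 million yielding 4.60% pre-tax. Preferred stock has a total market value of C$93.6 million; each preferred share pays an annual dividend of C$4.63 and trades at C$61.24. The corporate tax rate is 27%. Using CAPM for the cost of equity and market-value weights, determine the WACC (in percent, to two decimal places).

Cost of equity via CAPM: Re = 2.58% + 1.59 × 8.17% = 15.5703%.
Cost of preferred: Rp = 4.63 / 61.24 = 7.5604%.
Market value of equity E = 100.65 × 4.71m = 474.0615m.
Total capital V = 474.0615 + 93.6 + 711 = 1278.6615.
Equity: weight = 474.0615/1278.6615 = 0.3707; cost = 15.5703%.
Preferred: weight = 93.6/1278.6615 = 0.0732; cost = 7.5604%.
Term loan: weight = 711/1278.6615 = 0.5561; after-tax cost = 4.6% × (1 − 27%) = 3.3580%.
WACC = 0.3707 × 15.5703% + 0.0732 × 7.5604% + 0.5561 × 3.3580% = 8.1933%.

8.19%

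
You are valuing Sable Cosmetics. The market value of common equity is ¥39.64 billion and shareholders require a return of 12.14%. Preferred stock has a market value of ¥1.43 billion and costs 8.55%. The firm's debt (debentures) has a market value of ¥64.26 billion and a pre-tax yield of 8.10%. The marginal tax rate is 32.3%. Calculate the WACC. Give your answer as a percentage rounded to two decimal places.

8.03%

Total capital V = 39.64 + 1.43 + 64.26 = 105.33.
Equity: weight = 39.64/105.33 = 0.3763; cost = 12.14%.
Preferred: weight = 1.43/105.33 = 0.0136; cost = 8.55%.
Debentures: weight = 64.26/105.33 = 0.6101; after-tax cost = 8.1% × (1 − 32.3%) = 5.4837%.
WACC = 0.3763 × 12.1400% + 0.0136 × 8.5500% + 0.6101 × 5.4837% = 8.0304%.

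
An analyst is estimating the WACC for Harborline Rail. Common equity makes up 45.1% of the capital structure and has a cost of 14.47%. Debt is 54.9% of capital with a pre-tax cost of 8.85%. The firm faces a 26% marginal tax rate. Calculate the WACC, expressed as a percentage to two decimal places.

10.12%

After-tax cost of debt = 8.85% × (1 − 26%) = 6.5490%.
WACC = 0.451 × 14.4700% + 0.549 × 6.5490% = 10.1214%.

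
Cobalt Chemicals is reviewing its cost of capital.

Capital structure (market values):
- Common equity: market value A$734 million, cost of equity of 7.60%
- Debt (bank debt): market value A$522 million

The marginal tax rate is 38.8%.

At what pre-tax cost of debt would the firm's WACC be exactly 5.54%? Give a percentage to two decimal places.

Total capital V = 734 + 522 = 1256.
Equity weight = 734/1256 = 0.5844.
Bank debt weight = 522/1256 = 0.4156.
Equity contribution = 0.5844 × 7.6% = 4.4414%.
Remaining for debt = 5.54% − 4.4414% = 1.0986%.
Rd × (1 − 38.8%) × 0.4156 = 1.0986%  ⇒  Rd = 4.3192%.

4.32%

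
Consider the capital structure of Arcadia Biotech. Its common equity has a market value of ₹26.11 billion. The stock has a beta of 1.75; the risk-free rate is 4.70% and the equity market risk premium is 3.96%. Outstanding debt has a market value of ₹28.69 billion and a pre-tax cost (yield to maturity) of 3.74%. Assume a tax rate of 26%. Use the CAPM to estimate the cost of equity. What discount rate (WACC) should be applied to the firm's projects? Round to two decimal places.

6.99%

Cost of equity via CAPM: Re = 4.7% + 1.75 × 3.96% = 11.6300%.
Total capital V = 26.11 + 28.69 = 54.8.
Equity: weight = 26.11/54.8 = 0.4765; cost = 11.63%.
Debt: weight = 28.69/54.8 = 0.5235; after-tax cost = 3.74% × (1 − 26%) = 2.7676%.
WACC = 0.4765 × 11.6300% + 0.5235 × 2.7676% = 6.9902%.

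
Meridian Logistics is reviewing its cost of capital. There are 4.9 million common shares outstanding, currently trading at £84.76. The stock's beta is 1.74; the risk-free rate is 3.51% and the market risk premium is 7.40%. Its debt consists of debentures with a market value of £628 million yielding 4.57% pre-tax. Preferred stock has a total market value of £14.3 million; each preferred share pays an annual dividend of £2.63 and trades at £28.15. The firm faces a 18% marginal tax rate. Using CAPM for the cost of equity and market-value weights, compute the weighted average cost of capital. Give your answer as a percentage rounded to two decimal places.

8.79%

Cost of equity via CAPM: Re = 3.51% + 1.74 × 7.4% = 16.3860%.
Cost of preferred: Rp = 2.63 / 28.15 = 9.3428%.
Market value of equity E = 84.76 × 4.9m = 415.324m.
Total capital V = 415.324 + 14.3 + 628 = 1057.624.
Equity: weight = 415.324/1057.624 = 0.3927; cost = 16.386%.
Preferred: weight = 14.3/1057.624 = 0.0135; cost = 9.3428%.
Debentures: weight = 628/1057.624 = 0.5938; after-tax cost = 4.57% × (1 − 18%) = 3.7474%.
WACC = 0.3927 × 16.3860% + 0.0135 × 9.3428% + 0.5938 × 3.7474% = 8.7862%.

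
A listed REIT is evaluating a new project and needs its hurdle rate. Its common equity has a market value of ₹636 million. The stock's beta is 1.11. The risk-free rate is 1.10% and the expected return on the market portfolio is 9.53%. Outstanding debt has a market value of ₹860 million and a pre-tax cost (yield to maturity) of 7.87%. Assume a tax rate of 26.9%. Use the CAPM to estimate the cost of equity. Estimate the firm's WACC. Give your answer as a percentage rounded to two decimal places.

Market risk premium = 9.53% − 1.1% = 8.43%.
Cost of equity via CAPM: Re = 1.1% + 1.11 × 8.43% = 10.4573%.
Total capital V = 636 + 860 = 1496.
Equity: weight = 636/1496 = 0.4251; cost = 10.4573%.
Debt: weight = 860/1496 = 0.5749; after-tax cost = 7.87% × (1 − 26.9%) = 5.7530%.
WACC = 0.4251 × 10.4573% + 0.5749 × 5.7530% = 7.7529%.

7.75%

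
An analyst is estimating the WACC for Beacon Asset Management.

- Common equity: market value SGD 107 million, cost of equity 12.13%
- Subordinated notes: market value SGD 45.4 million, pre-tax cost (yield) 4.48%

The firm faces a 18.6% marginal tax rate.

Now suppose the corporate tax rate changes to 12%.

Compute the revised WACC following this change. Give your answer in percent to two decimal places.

After the change:
Total capital V = 107 + 45.4 = 152.4.
Equity: weight = 107/152.4 = 0.7021; cost = 12.13%.
Subordinated notes: weight = 45.4/152.4 = 0.2979; after-tax cost = 4.48% × (1 − 12%) = 3.9424%.
WACC = 0.7021 × 12.1300% + 0.2979 × 3.9424% = 9.6909%.

9.69%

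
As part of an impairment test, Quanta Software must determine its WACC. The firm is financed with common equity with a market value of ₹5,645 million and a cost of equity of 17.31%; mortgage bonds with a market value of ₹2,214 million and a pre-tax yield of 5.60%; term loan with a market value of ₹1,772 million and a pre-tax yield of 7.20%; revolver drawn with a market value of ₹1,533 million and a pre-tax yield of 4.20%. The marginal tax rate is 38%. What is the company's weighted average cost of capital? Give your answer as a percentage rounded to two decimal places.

10.51%

Total capital V = 5645 + 2214 + 1772 + 1533 = 11164.
Equity: weight = 5645/11164 = 0.5056; cost = 17.31%.
Mortgage bonds: weight = 2214/11164 = 0.1983; after-tax cost = 5.6% × (1 − 38%) = 3.4720%.
Term loan: weight = 1772/11164 = 0.1587; after-tax cost = 7.2% × (1 − 38%) = 4.4640%.
Revolver drawn: weight = 1533/11164 = 0.1373; after-tax cost = 4.2% × (1 − 38%) = 2.6040%.
WACC = 0.5056 × 17.3100% + 0.1983 × 3.4720% + 0.1587 × 4.4640% + 0.1373 × 2.6040% = 10.5074%.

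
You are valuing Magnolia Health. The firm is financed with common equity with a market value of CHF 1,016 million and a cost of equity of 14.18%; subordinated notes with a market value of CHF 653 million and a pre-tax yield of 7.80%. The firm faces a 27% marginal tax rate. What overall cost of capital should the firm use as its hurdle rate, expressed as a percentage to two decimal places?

Total capital V = 1016 + 653 = 1669.
Equity: weight = 1016/1669 = 0.6087; cost = 14.18%.
Subordinated notes: weight = 653/1669 = 0.3913; after-tax cost = 7.8% × (1 − 27%) = 5.6940%.
WACC = 0.6087 × 14.1800% + 0.3913 × 5.6940% = 10.8598%.

10.86%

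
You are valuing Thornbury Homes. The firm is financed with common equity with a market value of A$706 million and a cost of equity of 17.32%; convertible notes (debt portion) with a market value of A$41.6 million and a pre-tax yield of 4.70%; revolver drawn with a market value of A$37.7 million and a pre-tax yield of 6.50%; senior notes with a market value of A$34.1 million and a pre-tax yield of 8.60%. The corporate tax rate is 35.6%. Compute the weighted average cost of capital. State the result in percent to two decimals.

15.50%

Total capital V = 706 + 41.6 + 37.7 + 34.1 = 819.4.
Equity: weight = 706/819.4 = 0.8616; cost = 17.32%.
Convertible notes (debt portion): weight = 41.6/819.4 = 0.0508; after-tax cost = 4.7% × (1 − 35.6%) = 3.0268%.
Revolver drawn: weight = 37.7/819.4 = 0.0460; after-tax cost = 6.5% × (1 − 35.6%) = 4.1860%.
Senior notes: weight = 34.1/819.4 = 0.0416; after-tax cost = 8.6% × (1 − 35.6%) = 5.5384%.
WACC = 0.8616 × 17.3200% + 0.0508 × 3.0268% + 0.0460 × 4.1860% + 0.0416 × 5.5384% = 15.4998%.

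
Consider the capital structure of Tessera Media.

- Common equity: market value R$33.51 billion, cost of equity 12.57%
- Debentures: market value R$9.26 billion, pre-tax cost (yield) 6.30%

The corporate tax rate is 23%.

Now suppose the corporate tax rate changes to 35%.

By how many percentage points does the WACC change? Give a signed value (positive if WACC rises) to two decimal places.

Current WACC:
Total capital V = 33.51 + 9.26 = 42.77.
Equity: weight = 33.51/42.77 = 0.7835; cost = 12.57%.
Debentures: weight = 9.26/42.77 = 0.2165; after-tax cost = 6.3% × (1 − 23%) = 4.8510%.
WACC = 0.7835 × 12.5700% + 0.2165 × 4.8510% = 10.8988%.
After the change:
Total capital V = 33.51 + 9.26 = 42.77.
Equity: weight = 33.51/42.77 = 0.7835; cost = 12.57%.
Debentures: weight = 9.26/42.77 = 0.2165; after-tax cost = 6.3% × (1 − 35%) = 4.0950%.
WACC = 0.7835 × 12.5700% + 0.2165 × 4.0950% = 10.7351%.
Change in WACC = 10.7351% − 10.8988% = -0.1637 pp.

-0.16 pp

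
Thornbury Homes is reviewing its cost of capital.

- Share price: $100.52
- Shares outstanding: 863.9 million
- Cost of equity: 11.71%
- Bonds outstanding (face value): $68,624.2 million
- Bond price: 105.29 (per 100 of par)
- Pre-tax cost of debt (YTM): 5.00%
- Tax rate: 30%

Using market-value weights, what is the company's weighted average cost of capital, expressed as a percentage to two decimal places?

7.98%

Market value of equity E = 100.52 × 863.9m = 86839.228m. Market value of debt D = 68624.2m × 105.29/100 = 72254.42018m.
Total capital V = 86839.228 + 72254.42018 = 159093.64818.
Equity: weight = 86839.228/159093.64818 = 0.5458; cost = 11.71%.
Bonds outstanding: weight = 72254.42018/159093.64818 = 0.4542; after-tax cost = 5% × (1 − 30%) = 3.5000%.
WACC = 0.5458 × 11.7100% + 0.4542 × 3.5000% = 7.9813%.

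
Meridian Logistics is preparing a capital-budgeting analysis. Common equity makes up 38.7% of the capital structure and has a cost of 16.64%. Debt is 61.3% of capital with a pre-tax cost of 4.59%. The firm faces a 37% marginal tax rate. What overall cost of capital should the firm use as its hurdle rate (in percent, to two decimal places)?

8.21%

After-tax cost of debt = 4.59% × (1 − 37%) = 2.8917%.
WACC = 0.387 × 16.6400% + 0.613 × 2.8917% = 8.2123%.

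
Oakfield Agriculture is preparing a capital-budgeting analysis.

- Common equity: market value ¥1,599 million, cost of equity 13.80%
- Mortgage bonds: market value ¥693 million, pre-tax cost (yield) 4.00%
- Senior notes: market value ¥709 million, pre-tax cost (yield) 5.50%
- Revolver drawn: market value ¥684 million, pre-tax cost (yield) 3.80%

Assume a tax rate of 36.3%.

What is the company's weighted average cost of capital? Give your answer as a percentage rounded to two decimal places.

Total capital V = 1599 + 693 + 709 + 684 = 3685.
Equity: weight = 1599/3685 = 0.4339; cost = 13.8%.
Mortgage bonds: weight = 693/3685 = 0.1881; after-tax cost = 4% × (1 − 36.3%) = 2.5480%.
Senior notes: weight = 709/3685 = 0.1924; after-tax cost = 5.5% × (1 − 36.3%) = 3.5035%.
Revolver drawn: weight = 684/3685 = 0.1856; after-tax cost = 3.8% × (1 − 36.3%) = 2.4206%.
WACC = 0.4339 × 13.8000% + 0.1881 × 2.5480% + 0.1924 × 3.5035% + 0.1856 × 2.4206% = 7.5907%.

7.59%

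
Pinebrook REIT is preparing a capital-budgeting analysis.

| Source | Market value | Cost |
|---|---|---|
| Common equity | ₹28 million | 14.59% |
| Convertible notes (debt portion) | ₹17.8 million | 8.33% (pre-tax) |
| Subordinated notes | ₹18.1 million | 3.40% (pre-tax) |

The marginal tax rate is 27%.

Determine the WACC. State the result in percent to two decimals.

8.79%

Total capital V = 28 + 17.8 + 18.1 = 63.9.
Equity: weight = 28/63.9 = 0.4382; cost = 14.59%.
Convertible notes (debt portion): weight = 17.8/63.9 = 0.2786; after-tax cost = 8.33% × (1 − 27%) = 6.0809%.
Subordinated notes: weight = 18.1/63.9 = 0.2833; after-tax cost = 3.4% × (1 − 27%) = 2.4820%.
WACC = 0.4382 × 14.5900% + 0.2786 × 6.0809% + 0.2833 × 2.4820% = 8.7901%.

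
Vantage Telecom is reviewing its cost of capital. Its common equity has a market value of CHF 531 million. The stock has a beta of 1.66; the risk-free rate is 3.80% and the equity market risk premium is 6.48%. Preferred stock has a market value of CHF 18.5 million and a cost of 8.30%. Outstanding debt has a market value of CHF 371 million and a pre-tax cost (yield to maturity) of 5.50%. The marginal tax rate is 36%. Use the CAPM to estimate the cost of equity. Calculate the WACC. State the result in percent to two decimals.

Cost of equity via CAPM: Re = 3.8% + 1.66 × 6.48% = 14.5568%.
Total capital V = 531 + 18.5 + 371 = 920.5.
Equity: weight = 531/920.5 = 0.5769; cost = 14.5568%.
Preferred: weight = 18.5/920.5 = 0.0201; cost = 8.3%.
Debt: weight = 371/920.5 = 0.4030; after-tax cost = 5.5% × (1 − 36%) = 3.5200%.
WACC = 0.5769 × 14.5568% + 0.0201 × 8.3000% + 0.4030 × 3.5200% = 9.9828%.

9.98%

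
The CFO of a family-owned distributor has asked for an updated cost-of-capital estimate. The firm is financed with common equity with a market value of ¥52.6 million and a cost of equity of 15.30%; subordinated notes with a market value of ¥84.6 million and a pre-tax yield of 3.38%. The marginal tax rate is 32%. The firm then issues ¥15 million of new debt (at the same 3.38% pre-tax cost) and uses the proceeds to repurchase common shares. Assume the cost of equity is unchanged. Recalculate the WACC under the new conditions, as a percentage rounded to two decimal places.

5.86%

After the change:
Total capital V = 37.6 + 99.6 = 137.2.
Equity: weight = 37.6/137.2 = 0.2741; cost = 15.3%.
Subordinated notes: weight = 99.6/137.2 = 0.7259; after-tax cost = 3.38% × (1 − 32%) = 2.2984%.
WACC = 0.2741 × 15.3000% + 0.7259 × 2.2984% = 5.8615%.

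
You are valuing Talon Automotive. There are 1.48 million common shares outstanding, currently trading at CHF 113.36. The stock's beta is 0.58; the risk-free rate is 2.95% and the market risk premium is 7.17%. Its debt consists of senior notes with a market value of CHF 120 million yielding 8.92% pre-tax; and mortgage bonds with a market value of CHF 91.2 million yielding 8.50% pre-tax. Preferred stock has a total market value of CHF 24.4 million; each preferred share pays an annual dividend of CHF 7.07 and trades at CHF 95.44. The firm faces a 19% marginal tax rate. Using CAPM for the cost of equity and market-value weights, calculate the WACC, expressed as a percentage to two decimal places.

7.11%

Cost of equity via CAPM: Re = 2.95% + 0.58 × 7.17% = 7.1086%.
Cost of preferred: Rp = 7.07 / 95.44 = 7.4078%.
Market value of equity E = 113.36 × 1.48m = 167.7728m.
Total capital V = 167.7728 + 24.4 + 120 + 91.2 = 403.3728.
Equity: weight = 167.7728/403.3728 = 0.4159; cost = 7.1086%.
Preferred: weight = 24.4/403.3728 = 0.0605; cost = 7.4078%.
Senior notes: weight = 120/403.3728 = 0.2975; after-tax cost = 8.92% × (1 − 19%) = 7.2252%.
Mortgage bonds: weight = 91.2/403.3728 = 0.2261; after-tax cost = 8.5% × (1 − 19%) = 6.8850%.
WACC = 0.4159 × 7.1086% + 0.0605 × 7.4078% + 0.2975 × 7.2252% + 0.2261 × 6.8850% = 7.1108%.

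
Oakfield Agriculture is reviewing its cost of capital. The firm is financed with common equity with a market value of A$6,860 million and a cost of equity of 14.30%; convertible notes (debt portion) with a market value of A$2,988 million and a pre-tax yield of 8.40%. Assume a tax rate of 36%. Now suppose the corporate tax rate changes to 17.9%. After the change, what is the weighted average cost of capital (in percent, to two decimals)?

12.05%

After the change:
Total capital V = 6860 + 2988 = 9848.
Equity: weight = 6860/9848 = 0.6966; cost = 14.3%.
Convertible notes (debt portion): weight = 2988/9848 = 0.3034; after-tax cost = 8.4% × (1 − 17.9%) = 6.8964%.
WACC = 0.6966 × 14.3000% + 0.3034 × 6.8964% = 12.0537%.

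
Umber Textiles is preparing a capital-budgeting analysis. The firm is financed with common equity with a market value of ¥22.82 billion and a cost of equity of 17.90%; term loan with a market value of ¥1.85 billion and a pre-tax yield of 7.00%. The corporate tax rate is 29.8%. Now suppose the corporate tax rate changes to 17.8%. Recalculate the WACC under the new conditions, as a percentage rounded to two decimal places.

After the change:
Total capital V = 22.82 + 1.85 = 24.67.
Equity: weight = 22.82/24.67 = 0.9250; cost = 17.9%.
Term loan: weight = 1.85/24.67 = 0.0750; after-tax cost = 7% × (1 − 17.8%) = 5.7540%.
WACC = 0.9250 × 17.9000% + 0.0750 × 5.7540% = 16.9892%.

16.99%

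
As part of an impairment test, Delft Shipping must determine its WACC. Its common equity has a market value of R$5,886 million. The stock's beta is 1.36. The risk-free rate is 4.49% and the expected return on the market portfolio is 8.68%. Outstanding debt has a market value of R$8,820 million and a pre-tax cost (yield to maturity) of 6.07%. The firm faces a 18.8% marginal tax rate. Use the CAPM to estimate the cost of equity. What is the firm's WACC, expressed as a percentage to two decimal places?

7.03%

Market risk premium = 8.68% − 4.49% = 4.19%.
Cost of equity via CAPM: Re = 4.49% + 1.36 × 4.19% = 10.1884%.
Total capital V = 5886 + 8820 = 14706.
Equity: weight = 5886/14706 = 0.4002; cost = 10.1884%.
Debt: weight = 8820/14706 = 0.5998; after-tax cost = 6.07% × (1 − 18.8%) = 4.9288%.
WACC = 0.4002 × 10.1884% + 0.5998 × 4.9288% = 7.0340%.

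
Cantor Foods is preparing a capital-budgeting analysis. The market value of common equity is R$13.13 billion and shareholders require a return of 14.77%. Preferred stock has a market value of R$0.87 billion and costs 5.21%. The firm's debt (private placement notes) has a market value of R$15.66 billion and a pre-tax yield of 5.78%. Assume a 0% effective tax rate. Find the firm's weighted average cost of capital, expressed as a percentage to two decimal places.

Total capital V = 13.13 + 0.87 + 15.66 = 29.66.
Equity: weight = 13.13/29.66 = 0.4427; cost = 14.77%.
Preferred: weight = 0.87/29.66 = 0.0293; cost = 5.21%.
Private placement notes: weight = 15.66/29.66 = 0.5280; after-tax cost = 5.78% × (1 − 0%) = 5.7800%.
WACC = 0.4427 × 14.7700% + 0.0293 × 5.2100% + 0.5280 × 5.7800% = 9.7430%.

9.74%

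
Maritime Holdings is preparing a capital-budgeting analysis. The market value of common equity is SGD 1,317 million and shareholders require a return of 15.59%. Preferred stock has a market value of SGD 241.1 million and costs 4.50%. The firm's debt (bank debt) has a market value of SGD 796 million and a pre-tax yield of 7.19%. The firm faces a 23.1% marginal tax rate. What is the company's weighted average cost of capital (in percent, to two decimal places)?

Total capital V = 1317 + 241.1 + 796 = 2354.1.
Equity: weight = 1317/2354.1 = 0.5594; cost = 15.59%.
Preferred: weight = 241.1/2354.1 = 0.1024; cost = 4.5%.
Bank debt: weight = 796/2354.1 = 0.3381; after-tax cost = 7.19% × (1 − 23.1%) = 5.5291%.
WACC = 0.5594 × 15.5900% + 0.1024 × 4.5000% + 0.3381 × 5.5291% = 11.0523%.

11.05%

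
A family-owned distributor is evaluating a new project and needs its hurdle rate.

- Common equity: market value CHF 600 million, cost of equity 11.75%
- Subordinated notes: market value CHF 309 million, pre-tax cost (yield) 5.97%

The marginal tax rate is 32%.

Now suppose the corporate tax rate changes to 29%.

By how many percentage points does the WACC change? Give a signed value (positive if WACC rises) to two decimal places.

Current WACC:
Total capital V = 600 + 309 = 909.
Equity: weight = 600/909 = 0.6601; cost = 11.75%.
Subordinated notes: weight = 309/909 = 0.3399; after-tax cost = 5.97% × (1 − 32%) = 4.0596%.
WACC = 0.6601 × 11.7500% + 0.3399 × 4.0596% = 9.1358%.
After the change:
Total capital V = 600 + 309 = 909.
Equity: weight = 600/909 = 0.6601; cost = 11.75%.
Subordinated notes: weight = 309/909 = 0.3399; after-tax cost = 5.97% × (1 − 29%) = 4.2387%.
WACC = 0.6601 × 11.7500% + 0.3399 × 4.2387% = 9.1967%.
Change in WACC = 9.1967% − 9.1358% = 0.0609 pp.

+0.06 pp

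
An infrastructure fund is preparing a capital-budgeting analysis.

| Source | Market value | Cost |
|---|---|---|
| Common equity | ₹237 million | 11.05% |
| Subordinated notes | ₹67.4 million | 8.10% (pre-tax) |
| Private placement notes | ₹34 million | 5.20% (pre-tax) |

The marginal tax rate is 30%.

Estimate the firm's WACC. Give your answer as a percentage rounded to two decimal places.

Total capital V = 237 + 67.4 + 34 = 338.4.
Equity: weight = 237/338.4 = 0.7004; cost = 11.05%.
Subordinated notes: weight = 67.4/338.4 = 0.1992; after-tax cost = 8.1% × (1 − 30%) = 5.6700%.
Private placement notes: weight = 34/338.4 = 0.1005; after-tax cost = 5.2% × (1 − 30%) = 3.6400%.
WACC = 0.7004 × 11.0500% + 0.1992 × 5.6700% + 0.1005 × 3.6400% = 9.2339%.

9.23%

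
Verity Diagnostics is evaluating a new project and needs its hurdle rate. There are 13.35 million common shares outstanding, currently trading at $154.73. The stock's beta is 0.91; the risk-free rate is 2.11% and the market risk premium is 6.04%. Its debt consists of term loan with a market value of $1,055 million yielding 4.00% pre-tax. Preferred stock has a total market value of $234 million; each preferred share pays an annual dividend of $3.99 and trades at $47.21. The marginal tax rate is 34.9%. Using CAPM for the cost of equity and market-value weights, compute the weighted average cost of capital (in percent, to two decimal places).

6.09%

Cost of equity via CAPM: Re = 2.11% + 0.91 × 6.04% = 7.6064%.
Cost of preferred: Rp = 3.99 / 47.21 = 8.4516%.
Market value of equity E = 154.73 × 13.35m = 2065.6455m.
Total capital V = 2065.6455 + 234 + 1055 = 3354.6455.
Equity: weight = 2065.6455/3354.6455 = 0.6158; cost = 7.6064%.
Preferred: weight = 234/3354.6455 = 0.0698; cost = 8.4516%.
Term loan: weight = 1055/3354.6455 = 0.3145; after-tax cost = 4% × (1 − 34.9%) = 2.6040%.
WACC = 0.6158 × 7.6064% + 0.0698 × 8.4516% + 0.3145 × 2.6040% = 6.0922%.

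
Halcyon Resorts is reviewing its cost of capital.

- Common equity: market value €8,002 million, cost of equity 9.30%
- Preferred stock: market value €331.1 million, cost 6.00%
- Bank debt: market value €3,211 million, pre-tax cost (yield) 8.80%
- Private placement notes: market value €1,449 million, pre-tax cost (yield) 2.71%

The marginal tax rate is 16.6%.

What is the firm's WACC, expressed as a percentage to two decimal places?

Total capital V = 8002 + 331.1 + 3211 + 1449 = 12993.1.
Equity: weight = 8002/12993.1 = 0.6159; cost = 9.3%.
Preferred: weight = 331.1/12993.1 = 0.0255; cost = 6%.
Bank debt: weight = 3211/12993.1 = 0.2471; after-tax cost = 8.8% × (1 − 16.6%) = 7.3392%.
Private placement notes: weight = 1449/12993.1 = 0.1115; after-tax cost = 2.71% × (1 − 16.6%) = 2.2601%.
WACC = 0.6159 × 9.3000% + 0.0255 × 6.0000% + 0.2471 × 7.3392% + 0.1115 × 2.2601% = 7.9462%.

7.95%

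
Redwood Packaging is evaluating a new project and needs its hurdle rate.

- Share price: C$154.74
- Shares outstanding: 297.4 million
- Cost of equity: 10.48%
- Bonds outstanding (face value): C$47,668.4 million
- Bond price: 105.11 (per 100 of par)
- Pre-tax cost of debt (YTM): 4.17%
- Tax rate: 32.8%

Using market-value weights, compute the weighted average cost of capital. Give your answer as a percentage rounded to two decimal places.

6.48%

Market value of equity E = 154.74 × 297.4m = 46019.676m. Market value of debt D = 47668.4m × 105.11/100 = 50104.25524m.
Total capital V = 46019.676 + 50104.25524 = 96123.93124.
Equity: weight = 46019.676/96123.93124 = 0.4788; cost = 10.48%.
Bonds outstanding: weight = 50104.25524/96123.93124 = 0.5212; after-tax cost = 4.17% × (1 − 32.8%) = 2.8022%.
WACC = 0.4788 × 10.4800% + 0.5212 × 2.8022% = 6.4780%.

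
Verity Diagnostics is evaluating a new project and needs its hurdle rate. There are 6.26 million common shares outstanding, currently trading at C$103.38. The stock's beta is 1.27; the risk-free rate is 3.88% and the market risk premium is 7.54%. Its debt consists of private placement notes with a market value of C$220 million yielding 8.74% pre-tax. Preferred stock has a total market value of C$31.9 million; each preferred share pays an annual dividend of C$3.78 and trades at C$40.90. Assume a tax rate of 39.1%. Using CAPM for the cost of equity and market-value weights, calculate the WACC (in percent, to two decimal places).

Cost of equity via CAPM: Re = 3.88% + 1.27 × 7.54% = 13.4558%.
Cost of preferred: Rp = 3.78 / 40.9 = 9.2421%.
Market value of equity E = 103.38 × 6.26m = 647.1588m.
Total capital V = 647.1588 + 31.9 + 220 = 899.0588.
Equity: weight = 647.1588/899.0588 = 0.7198; cost = 13.4558%.
Preferred: weight = 31.9/899.0588 = 0.0355; cost = 9.2421%.
Private placement notes: weight = 220/899.0588 = 0.2447; after-tax cost = 8.74% × (1 − 39.1%) = 5.3227%.
WACC = 0.7198 × 13.4558% + 0.0355 × 9.2421% + 0.2447 × 5.3227% = 11.3161%.

11.32%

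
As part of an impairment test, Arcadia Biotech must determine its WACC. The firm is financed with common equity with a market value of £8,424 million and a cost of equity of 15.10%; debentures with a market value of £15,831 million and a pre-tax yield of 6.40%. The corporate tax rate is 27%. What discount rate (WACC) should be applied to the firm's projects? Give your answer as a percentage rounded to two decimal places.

8.29%

Total capital V = 8424 + 15831 = 24255.
Equity: weight = 8424/24255 = 0.3473; cost = 15.1%.
Debentures: weight = 15831/24255 = 0.6527; after-tax cost = 6.4% × (1 − 27%) = 4.6720%.
WACC = 0.3473 × 15.1000% + 0.6527 × 4.6720% = 8.2937%.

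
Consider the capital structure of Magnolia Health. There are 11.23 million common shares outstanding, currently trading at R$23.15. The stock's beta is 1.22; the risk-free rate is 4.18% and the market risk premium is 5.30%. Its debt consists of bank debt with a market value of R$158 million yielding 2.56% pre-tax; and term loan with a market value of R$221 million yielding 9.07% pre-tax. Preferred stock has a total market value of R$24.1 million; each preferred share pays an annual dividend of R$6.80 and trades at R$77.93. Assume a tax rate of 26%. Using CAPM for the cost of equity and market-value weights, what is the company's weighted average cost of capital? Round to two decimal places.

Cost of equity via CAPM: Re = 4.18% + 1.22 × 5.3% = 10.6460%.
Cost of preferred: Rp = 6.8 / 77.93 = 8.7258%.
Market value of equity E = 23.15 × 11.23m = 259.9745m.
Total capital V = 259.9745 + 24.1 + 158 + 221 = 663.0745.
Equity: weight = 259.9745/663.0745 = 0.3921; cost = 10.646%.
Preferred: weight = 24.1/663.0745 = 0.0363; cost = 8.7258%.
Bank debt: weight = 158/663.0745 = 0.2383; after-tax cost = 2.56% × (1 − 26%) = 1.8944%.
Term loan: weight = 221/663.0745 = 0.3333; after-tax cost = 9.07% × (1 − 26%) = 6.7118%.
WACC = 0.3921 × 10.6460% + 0.0363 × 8.7258% + 0.2383 × 1.8944% + 0.3333 × 6.7118% = 7.1796%.

7.18%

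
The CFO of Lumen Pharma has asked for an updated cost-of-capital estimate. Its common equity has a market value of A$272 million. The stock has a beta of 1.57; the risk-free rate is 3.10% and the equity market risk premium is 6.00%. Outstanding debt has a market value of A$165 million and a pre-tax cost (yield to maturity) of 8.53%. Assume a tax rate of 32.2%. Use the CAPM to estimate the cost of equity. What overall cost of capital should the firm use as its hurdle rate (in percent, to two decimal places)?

9.98%

Cost of equity via CAPM: Re = 3.1% + 1.57 × 6.0% = 12.5200%.
Total capital V = 272 + 165 = 437.
Equity: weight = 272/437 = 0.6224; cost = 12.52%.
Debt: weight = 165/437 = 0.3776; after-tax cost = 8.53% × (1 − 32.2%) = 5.7833%.
WACC = 0.6224 × 12.5200% + 0.3776 × 5.7833% = 9.9764%.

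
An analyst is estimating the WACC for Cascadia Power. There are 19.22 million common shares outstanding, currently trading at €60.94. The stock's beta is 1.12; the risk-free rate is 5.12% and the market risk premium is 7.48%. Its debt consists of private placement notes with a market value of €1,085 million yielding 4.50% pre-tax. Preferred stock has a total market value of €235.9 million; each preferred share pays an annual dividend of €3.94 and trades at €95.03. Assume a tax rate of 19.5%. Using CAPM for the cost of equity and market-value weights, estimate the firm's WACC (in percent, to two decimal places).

8.31%

Cost of equity via CAPM: Re = 5.12% + 1.12 × 7.48% = 13.4976%.
Cost of preferred: Rp = 3.94 / 95.03 = 4.1461%.
Market value of equity E = 60.94 × 19.22m = 1171.2668m.
Total capital V = 1171.2668 + 235.9 + 1085 = 2492.1668.
Equity: weight = 1171.2668/2492.1668 = 0.4700; cost = 13.4976%.
Preferred: weight = 235.9/2492.1668 = 0.0947; cost = 4.1461%.
Private placement notes: weight = 1085/2492.1668 = 0.4354; after-tax cost = 4.5% × (1 − 19.5%) = 3.6225%.
WACC = 0.4700 × 13.4976% + 0.0947 × 4.1461% + 0.4354 × 3.6225% = 8.3132%.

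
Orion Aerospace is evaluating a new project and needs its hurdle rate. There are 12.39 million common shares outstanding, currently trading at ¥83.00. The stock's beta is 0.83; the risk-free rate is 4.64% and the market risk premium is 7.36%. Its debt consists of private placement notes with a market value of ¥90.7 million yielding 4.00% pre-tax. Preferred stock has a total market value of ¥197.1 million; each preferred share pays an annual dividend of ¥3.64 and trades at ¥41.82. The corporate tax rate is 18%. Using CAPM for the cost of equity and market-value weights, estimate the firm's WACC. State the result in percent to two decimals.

Cost of equity via CAPM: Re = 4.64% + 0.83 × 7.36% = 10.7488%.
Cost of preferred: Rp = 3.64 / 41.82 = 8.7040%.
Market value of equity E = 83.0 × 12.39m = 1028.37m.
Total capital V = 1028.37 + 197.1 + 90.7 = 1316.17.
Equity: weight = 1028.37/1316.17 = 0.7813; cost = 10.7488%.
Preferred: weight = 197.1/1316.17 = 0.1498; cost = 8.704%.
Private placement notes: weight = 90.7/1316.17 = 0.0689; after-tax cost = 4% × (1 − 18%) = 3.2800%.
WACC = 0.7813 × 10.7488% + 0.1498 × 8.7040% + 0.0689 × 3.2800% = 9.9279%.

9.93%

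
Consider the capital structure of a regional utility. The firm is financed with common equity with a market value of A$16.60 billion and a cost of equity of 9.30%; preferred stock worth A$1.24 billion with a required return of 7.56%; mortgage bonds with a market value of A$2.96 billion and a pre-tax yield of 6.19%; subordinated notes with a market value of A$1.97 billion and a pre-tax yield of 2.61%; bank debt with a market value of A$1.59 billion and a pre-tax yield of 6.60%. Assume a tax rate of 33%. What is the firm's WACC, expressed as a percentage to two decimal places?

Total capital V = 16.6 + 1.24 + 2.96 + 1.97 + 1.59 = 24.36.
Equity: weight = 16.6/24.36 = 0.6814; cost = 9.3%.
Preferred: weight = 1.24/24.36 = 0.0509; cost = 7.56%.
Mortgage bonds: weight = 2.96/24.36 = 0.1215; after-tax cost = 6.19% × (1 − 33%) = 4.1473%.
Subordinated notes: weight = 1.97/24.36 = 0.0809; after-tax cost = 2.61% × (1 − 33%) = 1.7487%.
Bank debt: weight = 1.59/24.36 = 0.0653; after-tax cost = 6.6% × (1 − 33%) = 4.4220%.
WACC = 0.6814 × 9.3000% + 0.0509 × 7.5600% + 0.1215 × 4.1473% + 0.0809 × 1.7487% + 0.0653 × 4.4220% = 7.6563%.

7.66%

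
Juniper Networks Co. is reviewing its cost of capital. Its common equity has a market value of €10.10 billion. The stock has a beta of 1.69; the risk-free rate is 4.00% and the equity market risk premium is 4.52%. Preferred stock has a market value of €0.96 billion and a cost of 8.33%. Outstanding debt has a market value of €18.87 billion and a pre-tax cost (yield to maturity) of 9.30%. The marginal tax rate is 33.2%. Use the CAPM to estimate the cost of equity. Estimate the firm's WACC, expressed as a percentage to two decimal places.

8.11%

Cost of equity via CAPM: Re = 4.0% + 1.69 × 4.52% = 11.6388%.
Total capital V = 10.1 + 0.96 + 18.87 = 29.93.
Equity: weight = 10.1/29.93 = 0.3375; cost = 11.6388%.
Preferred: weight = 0.96/29.93 = 0.0321; cost = 8.33%.
Debt: weight = 18.87/29.93 = 0.6305; after-tax cost = 9.3% × (1 − 33.2%) = 6.2124%.
WACC = 0.3375 × 11.6388% + 0.0321 × 8.3300% + 0.6305 × 6.2124% = 8.1115%.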